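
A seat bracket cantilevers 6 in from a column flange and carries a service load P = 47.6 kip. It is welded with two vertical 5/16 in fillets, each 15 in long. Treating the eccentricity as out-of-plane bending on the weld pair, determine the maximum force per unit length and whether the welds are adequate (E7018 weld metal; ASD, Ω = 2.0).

E70XX → F_EXX = 70 ksi.
L_w = 2 × 15 = 30 in; section modulus (unit throat) S = 2 × L²/6 = 75 in².
Direct shear f_v = P/L_w = 47.6/30 = 1.587 kip/in.
Moment M = P × e = 47.6 × 6 = 285.6 kip·in; bending f_b = M/S = 3.808 kip/in.
f_max = √(f_v² + f_b²) = √(1.587² + 3.808²) = 4.125 kip/in.
r_n/Ω = (1/2.0) × 0.6 × 70 × (0.707 × 0.3125) = 4.64 kip/in → adequate.

f_max ≈ 4.13 kip/in; adequate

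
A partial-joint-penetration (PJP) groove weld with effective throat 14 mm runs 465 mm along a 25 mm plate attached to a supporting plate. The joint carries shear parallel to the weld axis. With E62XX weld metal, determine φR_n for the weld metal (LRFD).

φR_n ≈ 1820 kN

E62XX → F_EXX = 620 MPa.
Effective throat (given) t_e = 14 mm.
A_we = 14 × 465 = 6510 mm².
F_nw = 0.6 F_EXX = 372 MPa.
φR_n = 0.75 × 372 × 6510 × 10⁻³ = 1816 kN.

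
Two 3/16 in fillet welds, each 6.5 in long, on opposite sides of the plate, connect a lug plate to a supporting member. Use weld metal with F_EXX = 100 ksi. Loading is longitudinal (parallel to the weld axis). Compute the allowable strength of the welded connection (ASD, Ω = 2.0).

Effective throat t_e = 0.707 × 0.1875 = 0.1326 in.
Total length L = 13 in; A_we = 0.1326 × 13 = 1.723 in².
F_nw = 0.6 F_EXX = 0.6 × 100 = 60 ksi.
R_n = 60 × 1.723 = 103.4 kip; R_n/Ω = 103.4/2.0 = 51.7 kip.

R_n/Ω ≈ 51.7 kip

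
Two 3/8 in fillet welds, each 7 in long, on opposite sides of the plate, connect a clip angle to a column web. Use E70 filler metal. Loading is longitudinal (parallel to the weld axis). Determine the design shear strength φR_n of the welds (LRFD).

φR_n ≈ 117 kips

E70XX → F_EXX = 70 ksi.
Effective throat t_e = 0.707 × 0.375 = 0.2651 in.
Total length L = 14 in; A_we = 0.2651 × 14 = 3.712 in².
F_nw = 0.6 F_EXX = 0.6 × 70 = 42 ksi.
φR_n = 0.75 × 42 × 3.712 = 116.9 kips.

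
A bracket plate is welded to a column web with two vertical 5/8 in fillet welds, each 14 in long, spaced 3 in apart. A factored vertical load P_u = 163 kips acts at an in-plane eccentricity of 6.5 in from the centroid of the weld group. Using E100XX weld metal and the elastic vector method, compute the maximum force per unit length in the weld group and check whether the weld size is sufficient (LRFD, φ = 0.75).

E100XX → F_EXX = 100 ksi.
Total weld length L_w = 28 in. Treat welds as unit-width lines.
Polar moment about centroid: J = 2[d³/12 + d(b/2)²] = 2[14³/12 + 14×1.5²] = 520.3 in³.
Direct shear f_v = P/L_w = 163 / 28 = 5.821 kip/in (vertical).
Torsion M = P·e = 163 × 6.5 = 1059.5 kip·in.
Critical point at (x, y) = (1.5, 7) from centroid. f_tx = M·y/J = 14.25 kip/in; f_ty = M·x/J = 3.054 kip/in.
Resultant f_max = √[f_tx² + (f_v + f_ty)²] = √[14.25² + (5.821 + 3.054)²] = 16.79 kip/in.
Capacity per unit length: φr_n = 0.75 × 0.6 × 100 × (0.707 × 0.625) = 19.88 kip/in.
16.79 ≤ 19.88 → adequate.

f_max ≈ 16.8 kip/in; adequate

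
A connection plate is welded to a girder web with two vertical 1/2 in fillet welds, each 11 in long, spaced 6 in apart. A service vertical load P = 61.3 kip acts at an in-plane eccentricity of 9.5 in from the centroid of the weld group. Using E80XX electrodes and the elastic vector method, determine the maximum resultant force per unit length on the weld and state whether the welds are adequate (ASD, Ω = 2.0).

E80XX → F_EXX = 80 ksi.
Total weld length L_w = 22 in. Treat welds as unit-width lines.
Polar moment about centroid: J = 2[d³/12 + d(b/2)²] = 2[11³/12 + 11×3²] = 419.8 in³.
Direct shear f_v = P/L_w = 61.3 / 22 = 2.786 kip/in (vertical).
Torsion M = P·e = 61.3 × 9.5 = 582.35 kip·in.
Critical point at (x, y) = (3, 5.5) from centroid. f_tx = M·y/J = 7.629 kip/in; f_ty = M·x/J = 4.161 kip/in.
Resultant f_max = √[f_tx² + (f_v + f_ty)²] = √[7.629² + (2.786 + 4.161)²] = 10.32 kip/in.
Capacity per unit length: r_n/Ω = (1/2.0) × 0.6 × 80 × (0.707 × 0.5) = 8.484 kip/in.
10.32 > 8.484 → NOT adequate.

f_max ≈ 10.3 kip/in; NOT adequate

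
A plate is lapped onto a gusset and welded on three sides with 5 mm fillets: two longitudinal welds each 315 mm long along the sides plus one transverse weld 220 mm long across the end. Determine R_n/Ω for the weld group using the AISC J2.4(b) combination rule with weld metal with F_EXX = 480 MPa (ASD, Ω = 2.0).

R_n/Ω ≈ 441 kN

t_e = 0.707 × 5 = 3.535 mm.
R_nwl = 0.6 × 480 × 3.535 × 630 × 10⁻³ = 641.4 kN (longitudinal, 2 welds).
R_nwt = 0.6 × 480 × 3.535 × 220 × 10⁻³ = 224 kN (transverse, base value).
(i) R_nwl + R_nwt = 865.4 kN; (ii) 0.85 R_nwl + 1.5 R_nwt = 881.1 kN.
R_n = max = 881.1 kN [governs: (ii)]; R_n/Ω = 440.6 kN.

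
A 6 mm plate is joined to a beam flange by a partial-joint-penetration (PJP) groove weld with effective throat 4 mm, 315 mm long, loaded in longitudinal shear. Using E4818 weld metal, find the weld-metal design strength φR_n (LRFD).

E48XX → F_EXX = 480 MPa.
Effective throat (given) t_e = 4 mm.
A_we = 4 × 315 = 1260 mm².
F_nw = 0.6 F_EXX = 288 MPa.
φR_n = 0.75 × 288 × 1260 × 10⁻³ = 272.2 kN.

φR_n ≈ 272 kN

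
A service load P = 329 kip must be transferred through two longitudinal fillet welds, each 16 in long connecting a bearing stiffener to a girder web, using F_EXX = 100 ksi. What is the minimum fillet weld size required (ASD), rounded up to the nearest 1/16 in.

w = 1/2 in

Total weld length L = 32 in.
Required throat t_e = P × Ω / (0.6 F_EXX × L) = 329 × 2.0 / (0.6 × 100 × 32) = 0.3427 in.
Required leg w = t_e / 0.707 = 0.4847 in → use 1/2 in.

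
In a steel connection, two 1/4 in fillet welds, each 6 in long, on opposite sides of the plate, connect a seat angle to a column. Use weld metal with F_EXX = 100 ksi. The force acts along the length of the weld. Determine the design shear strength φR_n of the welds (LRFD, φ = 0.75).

Effective throat t_e = 0.707 × 0.25 = 0.1767 in.
Total length L = 12 in; A_we = 0.1767 × 12 = 2.121 in².
F_nw = 0.6 F_EXX = 0.6 × 100 = 60 ksi.
φR_n = 0.75 × 60 × 2.121 = 95.45 kip.

φR_n ≈ 95.4 kip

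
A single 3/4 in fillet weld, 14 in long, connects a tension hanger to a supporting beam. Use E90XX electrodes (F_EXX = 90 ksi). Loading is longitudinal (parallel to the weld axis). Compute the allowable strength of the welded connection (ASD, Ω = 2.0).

R_n/Ω ≈ 200 kips

Effective throat t_e = 0.707 × 0.75 = 0.5302 in.
Total length L = 14 in; A_we = 0.5302 × 14 = 7.423 in².
F_nw = 0.6 F_EXX = 0.6 × 90 = 54 ksi.
R_n = 54 × 7.423 = 400.9 kips; R_n/Ω = 400.9/2.0 = 200.4 kips.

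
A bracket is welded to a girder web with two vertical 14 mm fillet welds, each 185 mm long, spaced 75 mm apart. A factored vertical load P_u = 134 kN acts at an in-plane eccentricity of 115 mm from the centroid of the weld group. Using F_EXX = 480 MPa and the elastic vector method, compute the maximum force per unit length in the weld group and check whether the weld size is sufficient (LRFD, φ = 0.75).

Total weld length L_w = 370 mm. Treat welds as unit-width lines.
Polar moment about centroid: J = 2[d³/12 + d(b/2)²] = 2[185³/12 + 185×37.5²] = 1576000 mm³.
Direct shear f_v = P/L_w = 134×10³ / 370 = 362.2 N/mm (vertical).
Torsion M = P·e = 134×10³ × 115 = 15410000 N·mm.
Critical point at (x, y) = (37.5, 92.5) from centroid. f_tx = M·y/J = 904.7 N/mm; f_ty = M·x/J = 366.8 N/mm.
Resultant f_max = √[f_tx² + (f_v + f_ty)²] = √[904.7² + (362.2 + 366.8)²] = 1162 N/mm.
Capacity per unit length: φr_n = 0.75 × 0.6 × 480 × (0.707 × 14) = 2138 N/mm.
1162 ≤ 2138 → adequate.

f_max ≈ 1160 N/mm; adequate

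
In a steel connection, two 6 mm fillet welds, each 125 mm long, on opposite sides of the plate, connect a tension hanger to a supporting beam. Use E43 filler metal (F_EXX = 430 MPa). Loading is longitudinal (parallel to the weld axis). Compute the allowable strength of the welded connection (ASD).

R_n/Ω ≈ 137 kN

Effective throat t_e = 0.707 × 6 = 4.242 mm.
Total length L = 250 mm; A_we = 4.242 × 250 = 1060 mm².
F_nw = 0.6 F_EXX = 0.6 × 430 = 258 MPa.
R_n = 258 × 1060 × 10⁻³ = 273.6 kN; R_n/Ω = 273.6/2.0 = 136.8 kN.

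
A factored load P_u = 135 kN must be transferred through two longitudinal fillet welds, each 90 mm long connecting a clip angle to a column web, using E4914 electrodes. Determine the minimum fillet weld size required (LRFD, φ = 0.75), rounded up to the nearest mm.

w = 5 mm

E49XX → F_EXX = 490 MPa.
Total weld length L = 180 mm.
Required throat t_e = P_u / (φ × 0.6 F_EXX × L) = 135 / (0.75 × 0.6 × 490 × 180 × 10⁻³) = 3.401 mm.
Required leg w = t_e / 0.707 = 4.811 mm → use 5 mm.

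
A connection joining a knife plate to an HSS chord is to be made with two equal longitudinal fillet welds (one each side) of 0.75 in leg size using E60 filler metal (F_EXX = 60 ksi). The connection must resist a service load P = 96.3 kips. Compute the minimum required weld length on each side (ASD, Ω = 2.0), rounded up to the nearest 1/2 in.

Throat t_e = 0.707 × 0.75 = 0.5302 in.
r_n/Ω = (0.6 × 60 × 0.5302) / 2.0 = 9.544 kip/in.
L_req = P / (r_n/Ω) = 96.3 / 9.544 = 10.09 in total.
Per side: 10.09 / 2 = 5.045 in.
Round up → use L = 5.5 in on each side.

L = 5.5 in on each side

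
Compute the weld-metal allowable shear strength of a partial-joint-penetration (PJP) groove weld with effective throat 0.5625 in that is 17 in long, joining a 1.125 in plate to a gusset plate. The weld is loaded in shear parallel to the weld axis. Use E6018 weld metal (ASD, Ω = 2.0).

E60XX → F_EXX = 60 ksi.
Effective throat (given) t_e = 0.5625 in.
A_we = 0.5625 × 17 = 9.562 in².
F_nw = 0.6 F_EXX = 36 ksi.
R_n/Ω = (36 × 9.562) / 2.0 = 172.1 kip.

R_n/Ω ≈ 172 kip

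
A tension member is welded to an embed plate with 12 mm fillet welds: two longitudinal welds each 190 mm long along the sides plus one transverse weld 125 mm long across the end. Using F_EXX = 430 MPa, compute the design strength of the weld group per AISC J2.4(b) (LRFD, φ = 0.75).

t_e = 0.707 × 12 = 8.484 mm.
R_nwl = 0.6 × 430 × 8.484 × 380 × 10⁻³ = 831.8 kN (longitudinal, 2 welds).
R_nwt = 0.6 × 430 × 8.484 × 125 × 10⁻³ = 273.6 kN (transverse, base value).
(i) R_nwl + R_nwt = 1105 kN; (ii) 0.85 R_nwl + 1.5 R_nwt = 1117 kN.
R_n = max = 1117 kN [governs: (ii)]; φR_n = 838.1 kN.

φR_n ≈ 838 kN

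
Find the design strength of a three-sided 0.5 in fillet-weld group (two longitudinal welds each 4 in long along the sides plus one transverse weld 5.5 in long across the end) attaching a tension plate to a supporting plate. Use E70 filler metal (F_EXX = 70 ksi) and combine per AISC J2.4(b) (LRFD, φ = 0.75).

φR_n ≈ 168 kip

t_e = 0.707 × 0.5 = 0.3535 in.
R_nwl = 0.6 × 70 × 0.3535 × 8 = 118.8 kip (longitudinal, 2 welds).
R_nwt = 0.6 × 70 × 0.3535 × 5.5 = 81.66 kip (transverse, base value).
(i) R_nwl + R_nwt = 200.4 kip; (ii) 0.85 R_nwl + 1.5 R_nwt = 223.4 kip.
R_n = max = 223.4 kip [governs: (ii)]; φR_n = 167.6 kip.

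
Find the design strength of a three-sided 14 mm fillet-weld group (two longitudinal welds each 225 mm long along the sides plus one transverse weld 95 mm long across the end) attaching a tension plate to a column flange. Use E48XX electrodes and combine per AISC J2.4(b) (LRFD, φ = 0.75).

E48XX → F_EXX = 480 MPa.
t_e = 0.707 × 14 = 9.898 mm.
R_nwl = 0.6 × 480 × 9.898 × 450 × 10⁻³ = 1283 kN (longitudinal, 2 welds).
R_nwt = 0.6 × 480 × 9.898 × 95 × 10⁻³ = 270.8 kN (transverse, base value).
(i) R_nwl + R_nwt = 1554 kN; (ii) 0.85 R_nwl + 1.5 R_nwt = 1497 kN.
R_n = max = 1554 kN [governs: (i)]; φR_n = 1165 kN.

φR_n ≈ 1170 kN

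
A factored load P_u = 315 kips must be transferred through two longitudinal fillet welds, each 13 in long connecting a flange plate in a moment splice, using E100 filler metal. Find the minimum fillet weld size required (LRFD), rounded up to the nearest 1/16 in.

E100XX → F_EXX = 100 ksi.
Total weld length L = 26 in.
Required throat t_e = P_u / (φ × 0.6 F_EXX × L) = 315 / (0.75 × 0.6 × 100 × 26) = 0.2692 in.
Required leg w = t_e / 0.707 = 0.3808 in → use 7/16 in.

w = 7/16 in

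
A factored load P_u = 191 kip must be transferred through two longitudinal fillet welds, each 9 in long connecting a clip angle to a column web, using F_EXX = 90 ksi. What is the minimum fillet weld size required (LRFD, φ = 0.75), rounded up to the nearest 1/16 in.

Total weld length L = 18 in.
Required throat t_e = P_u / (φ × 0.6 F_EXX × L) = 191 / (0.75 × 0.6 × 90 × 18) = 0.262 in.
Required leg w = t_e / 0.707 = 0.3706 in → use 3/8 in.

w = 3/8 in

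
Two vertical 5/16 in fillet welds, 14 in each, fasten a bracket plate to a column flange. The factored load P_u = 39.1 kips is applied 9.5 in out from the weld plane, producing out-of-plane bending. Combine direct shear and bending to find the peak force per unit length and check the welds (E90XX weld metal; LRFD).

E90XX → F_EXX = 90 ksi.
L_w = 2 × 14 = 28 in; section modulus (unit throat) S = 2 × L²/6 = 65.33 in².
Direct shear f_v = P/L_w = 39.1/28 = 1.396 kip/in.
Moment M = P × e = 39.1 × 9.5 = 371.45 kip·in; bending f_b = M/S = 5.685 kip/in.
f_max = √(f_v² + f_b²) = √(1.396² + 5.685²) = 5.854 kip/in.
φr_n = 0.75 × 0.6 × 90 × (0.707 × 0.3125) = 8.948 kip/in → adequate.

f_max ≈ 5.85 kip/in; adequate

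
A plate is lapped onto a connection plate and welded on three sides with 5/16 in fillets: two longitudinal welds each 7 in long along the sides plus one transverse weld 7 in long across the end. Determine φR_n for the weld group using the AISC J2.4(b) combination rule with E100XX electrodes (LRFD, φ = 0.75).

E100XX → F_EXX = 100 ksi.
t_e = 0.707 × 0.3125 = 0.2209 in.
R_nwl = 0.6 × 100 × 0.2209 × 14 = 185.6 kips (longitudinal, 2 welds).
R_nwt = 0.6 × 100 × 0.2209 × 7 = 92.79 kips (transverse, base value).
(i) R_nwl + R_nwt = 278.4 kips; (ii) 0.85 R_nwl + 1.5 R_nwt = 296.9 kips.
R_n = max = 296.9 kips [governs: (ii)]; φR_n = 222.7 kips.

φR_n ≈ 223 kips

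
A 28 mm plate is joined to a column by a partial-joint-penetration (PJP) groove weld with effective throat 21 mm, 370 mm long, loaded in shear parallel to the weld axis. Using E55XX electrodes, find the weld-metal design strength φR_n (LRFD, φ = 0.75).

φR_n ≈ 1920 kN

E55XX → F_EXX = 550 MPa.
Effective throat (given) t_e = 21 mm.
A_we = 21 × 370 = 7770 mm².
F_nw = 0.6 F_EXX = 330 MPa.
φR_n = 0.75 × 330 × 7770 × 10⁻³ = 1923 kN.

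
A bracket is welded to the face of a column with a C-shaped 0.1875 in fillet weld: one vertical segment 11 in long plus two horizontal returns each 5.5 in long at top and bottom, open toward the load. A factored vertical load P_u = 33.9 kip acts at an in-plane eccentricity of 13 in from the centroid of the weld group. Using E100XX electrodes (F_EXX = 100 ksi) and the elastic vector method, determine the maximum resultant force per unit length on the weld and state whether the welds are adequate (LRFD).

Total weld length L_w = 22 in. Treat welds as unit-width lines.
Centroid: x̄ = 2×5.5×2.75 / 22 = 1.375 in from the vertical weld.
Polar moment about centroid: J = I_x + I_y = [11³/12 + 2×5.5×5.5²] + [11×1.375² + 2(5.5³/12 + 5.5×1.375²)] = 513 in³.
Direct shear f_v = P/L_w = 33.9 / 22 = 1.541 kip/in (vertical).
Torsion M = P·e = 33.9 × 13 = 440.7 kip·in.
Critical point at (x, y) = (4.125, 5.5) from centroid. f_tx = M·y/J = 4.725 kip/in; f_ty = M·x/J = 3.544 kip/in.
Resultant f_max = √[f_tx² + (f_v + f_ty)²] = √[4.725² + (1.541 + 3.544)²] = 6.941 kip/in.
Capacity per unit length: φr_n = 0.75 × 0.6 × 100 × (0.707 × 0.1875) = 5.965 kip/in.
6.941 > 5.965 → NOT adequate.

f_max ≈ 6.94 kip/in; NOT adequate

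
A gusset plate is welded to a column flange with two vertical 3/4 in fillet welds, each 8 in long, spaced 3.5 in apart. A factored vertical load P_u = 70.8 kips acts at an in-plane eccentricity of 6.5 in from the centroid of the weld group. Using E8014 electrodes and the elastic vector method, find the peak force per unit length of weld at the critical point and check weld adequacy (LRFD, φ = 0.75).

f_max ≈ 17.2 kip/in; adequate

E80XX → F_EXX = 80 ksi.
Total weld length L_w = 16 in. Treat welds as unit-width lines.
Polar moment about centroid: J = 2[d³/12 + d(b/2)²] = 2[8³/12 + 8×1.75²] = 134.3 in³.
Direct shear f_v = P/L_w = 70.8 / 16 = 4.425 kip/in (vertical).
Torsion M = P·e = 70.8 × 6.5 = 460.2 kip·in.
Critical point at (x, y) = (1.75, 4) from centroid. f_tx = M·y/J = 13.7 kip/in; f_ty = M·x/J = 5.995 kip/in.
Resultant f_max = √[f_tx² + (f_v + f_ty)²] = √[13.7² + (4.425 + 5.995)²] = 17.22 kip/in.
Capacity per unit length: φr_n = 0.75 × 0.6 × 80 × (0.707 × 0.75) = 19.09 kip/in.
17.22 ≤ 19.09 → adequate.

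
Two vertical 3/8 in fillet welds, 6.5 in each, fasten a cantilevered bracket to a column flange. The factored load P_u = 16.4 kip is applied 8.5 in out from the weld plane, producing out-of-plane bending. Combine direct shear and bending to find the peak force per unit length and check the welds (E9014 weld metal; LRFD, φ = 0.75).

E90XX → F_EXX = 90 ksi.
L_w = 2 × 6.5 = 13 in; section modulus (unit throat) S = 2 × L²/6 = 14.08 in².
Direct shear f_v = P/L_w = 16.4/13 = 1.262 kip/in.
Moment M = P × e = 16.4 × 8.5 = 139.4 kip·in; bending f_b = M/S = 9.898 kip/in.
f_max = √(f_v² + f_b²) = √(1.262² + 9.898²) = 9.978 kip/in.
φr_n = 0.75 × 0.6 × 90 × (0.707 × 0.375) = 10.74 kip/in → adequate.

f_max ≈ 9.98 kip/in; adequate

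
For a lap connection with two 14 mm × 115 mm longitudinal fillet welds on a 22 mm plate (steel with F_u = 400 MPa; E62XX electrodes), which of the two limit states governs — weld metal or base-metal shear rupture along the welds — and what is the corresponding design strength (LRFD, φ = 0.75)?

E62XX → F_EXX = 620 MPa.
t_e = 0.707 × 14 = 9.898 mm; L = 230 mm.
Weld metal: φR_n = 0.75 × 0.6 × 620 × 9.898 × 230 × 10⁻³ = 635.2 kN.
Base metal (shear rupture): φR_n = 0.75 × 0.6 × 400 × 22 × 230 × 10⁻³ = 910.8 kN.
Governing: weld metal.

φR_n ≈ 635 kN (weld metal governs)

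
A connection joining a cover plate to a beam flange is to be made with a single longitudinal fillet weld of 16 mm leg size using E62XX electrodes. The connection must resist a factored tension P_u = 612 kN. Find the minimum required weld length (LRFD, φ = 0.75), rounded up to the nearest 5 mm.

L = 195 mm

E62XX → F_EXX = 620 MPa.
Throat t_e = 0.707 × 16 = 11.31 mm.
φr_n = 0.75 × 0.6 × 620 × 11.31 × 10⁻³ = 3.156 kN/mm.
L_req = P_u / φr_n = 612 / 3.156 = 193.9 mm total.
Round up → use L = 195 mm.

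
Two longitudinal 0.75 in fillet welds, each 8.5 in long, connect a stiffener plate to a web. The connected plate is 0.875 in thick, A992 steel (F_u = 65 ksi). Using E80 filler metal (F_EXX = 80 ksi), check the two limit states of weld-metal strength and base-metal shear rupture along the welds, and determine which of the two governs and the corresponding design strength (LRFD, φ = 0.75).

φR_n ≈ 325 kip (weld metal governs)

t_e = 0.707 × 0.75 = 0.5302 in; L = 17 in.
Weld metal: φR_n = 0.75 × 0.6 × 80 × 0.5302 × 17 = 324.5 kip.
Base metal (shear rupture): φR_n = 0.75 × 0.6 × 65 × 0.875 × 17 = 435.1 kip.
Governing: weld metal.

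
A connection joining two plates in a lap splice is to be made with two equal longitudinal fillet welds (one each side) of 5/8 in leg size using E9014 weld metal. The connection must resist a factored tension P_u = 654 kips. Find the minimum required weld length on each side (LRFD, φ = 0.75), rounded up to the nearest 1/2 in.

L = 18.5 in on each side

E90XX → F_EXX = 90 ksi.
Throat t_e = 0.707 × 0.625 = 0.4419 in.
φr_n = 0.75 × 0.6 × 90 × 0.4419 = 17.9 kips/in.
L_req = P_u / φr_n = 654 / 17.9 = 36.54 in total.
Per side: 36.54 / 2 = 18.27 in.
Round up → use L = 18.5 in on each side.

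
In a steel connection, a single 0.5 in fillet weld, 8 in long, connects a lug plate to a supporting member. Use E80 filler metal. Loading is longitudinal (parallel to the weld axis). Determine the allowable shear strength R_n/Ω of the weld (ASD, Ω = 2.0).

E80XX → F_EXX = 80 ksi.
Effective throat t_e = 0.707 × 0.5 = 0.3535 in.
Total length L = 8 in; A_we = 0.3535 × 8 = 2.828 in².
F_nw = 0.6 F_EXX = 0.6 × 80 = 48 ksi.
R_n = 48 × 2.828 = 135.7 kips; R_n/Ω = 135.7/2.0 = 67.87 kips.

R_n/Ω ≈ 67.9 kips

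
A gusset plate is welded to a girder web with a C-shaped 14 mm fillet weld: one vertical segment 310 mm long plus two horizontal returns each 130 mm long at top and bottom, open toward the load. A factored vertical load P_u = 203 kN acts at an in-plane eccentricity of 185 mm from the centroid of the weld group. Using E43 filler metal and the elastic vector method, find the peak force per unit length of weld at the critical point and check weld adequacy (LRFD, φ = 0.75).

E43XX → F_EXX = 430 MPa.
Total weld length L_w = 570 mm. Treat welds as unit-width lines.
Centroid: x̄ = 2×130×65 / 570 = 29.65 mm from the vertical weld.
Polar moment about centroid: J = I_x + I_y = [310³/12 + 2×130×155²] + [310×29.65² + 2(130³/12 + 130×35.35²)] = 9693000 mm³.
Direct shear f_v = P/L_w = 203×10³ / 570 = 356.1 N/mm (vertical).
Torsion M = P·e = 203×10³ × 185 = 37555000 N·mm.
Critical point at (x, y) = (100.4, 155) from centroid. f_tx = M·y/J = 600.6 N/mm; f_ty = M·x/J = 388.8 N/mm.
Resultant f_max = √[f_tx² + (f_v + f_ty)²] = √[600.6² + (356.1 + 388.8)²] = 956.9 N/mm.
Capacity per unit length: φr_n = 0.75 × 0.6 × 430 × (0.707 × 14) = 1915 N/mm.
956.9 ≤ 1915 → adequate.

f_max ≈ 957 N/mm; adequate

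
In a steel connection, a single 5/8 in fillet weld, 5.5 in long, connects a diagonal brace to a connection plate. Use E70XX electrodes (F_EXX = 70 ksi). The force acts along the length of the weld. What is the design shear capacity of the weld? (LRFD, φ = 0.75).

φR_n ≈ 76.6 kip

Effective throat t_e = 0.707 × 0.625 = 0.4419 in.
Total length L = 5.5 in; A_we = 0.4419 × 5.5 = 2.43 in².
F_nw = 0.6 F_EXX = 0.6 × 70 = 42 ksi.
φR_n = 0.75 × 42 × 2.43 = 76.55 kip.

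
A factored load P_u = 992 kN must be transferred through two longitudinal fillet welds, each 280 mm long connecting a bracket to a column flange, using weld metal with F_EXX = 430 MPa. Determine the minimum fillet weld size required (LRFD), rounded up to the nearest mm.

w = 13 mm

Total weld length L = 560 mm.
Required throat t_e = P_u / (φ × 0.6 F_EXX × L) = 992 / (0.75 × 0.6 × 430 × 560 × 10⁻³) = 9.155 mm.
Required leg w = t_e / 0.707 = 12.95 mm → use 13 mm.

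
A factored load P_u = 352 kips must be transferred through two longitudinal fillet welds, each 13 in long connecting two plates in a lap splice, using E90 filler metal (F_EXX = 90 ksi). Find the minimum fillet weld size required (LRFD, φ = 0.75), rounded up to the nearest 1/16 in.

w = 1/2 in

Total weld length L = 26 in.
Required throat t_e = P_u / (φ × 0.6 F_EXX × L) = 352 / (0.75 × 0.6 × 90 × 26) = 0.3343 in.
Required leg w = t_e / 0.707 = 0.4728 in → use 1/2 in.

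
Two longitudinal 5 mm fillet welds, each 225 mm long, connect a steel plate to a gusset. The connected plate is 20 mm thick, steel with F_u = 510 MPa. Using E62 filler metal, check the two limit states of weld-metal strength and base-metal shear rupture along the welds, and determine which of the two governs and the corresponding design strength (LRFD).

E62XX → F_EXX = 620 MPa.
t_e = 0.707 × 5 = 3.535 mm; L = 450 mm.
Weld metal: φR_n = 0.75 × 0.6 × 620 × 3.535 × 450 × 10⁻³ = 443.8 kN.
Base metal (shear rupture): φR_n = 0.75 × 0.6 × 510 × 20 × 450 × 10⁻³ = 2066 kN.
Governing: weld metal.

φR_n ≈ 444 kN (weld metal governs)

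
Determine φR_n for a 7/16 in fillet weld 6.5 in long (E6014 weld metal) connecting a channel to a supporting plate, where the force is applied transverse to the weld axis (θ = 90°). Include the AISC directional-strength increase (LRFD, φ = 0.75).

φR_n ≈ 81.4 kip

E60XX → F_EXX = 60 ksi.
t_e = 0.707 × 0.4375 = 0.3093 in; A_we = 0.3093 × 6.5 = 2.011 in².
Directional factor: 1.0 + 0.5 sin^1.5(90°) = 1.5.
F_nw = 0.6 × 60 × 1.5 = 54 ksi.
φR_n = 0.75 × 54 × 2.011 = 81.43 kip.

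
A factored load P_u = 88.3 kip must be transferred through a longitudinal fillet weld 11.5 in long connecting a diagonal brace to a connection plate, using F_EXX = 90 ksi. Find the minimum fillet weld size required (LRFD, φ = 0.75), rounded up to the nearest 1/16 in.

Total weld length L = 11.5 in.
Required throat t_e = P_u / (φ × 0.6 F_EXX × L) = 88.3 / (0.75 × 0.6 × 90 × 11.5) = 0.1896 in.
Required leg w = t_e / 0.707 = 0.2682 in → use 5/16 in.

w = 5/16 in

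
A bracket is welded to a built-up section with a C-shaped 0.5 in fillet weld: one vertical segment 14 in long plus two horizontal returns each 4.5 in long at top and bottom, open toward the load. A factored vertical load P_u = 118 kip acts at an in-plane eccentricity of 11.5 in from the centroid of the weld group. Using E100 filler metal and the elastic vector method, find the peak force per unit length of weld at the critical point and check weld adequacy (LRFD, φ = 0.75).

E100XX → F_EXX = 100 ksi.
Total weld length L_w = 23 in. Treat welds as unit-width lines.
Centroid: x̄ = 2×4.5×2.25 / 23 = 0.8804 in from the vertical weld.
Polar moment about centroid: J = I_x + I_y = [14³/12 + 2×4.5×7²] + [14×0.8804² + 2(4.5³/12 + 4.5×1.37²)] = 712.6 in³.
Direct shear f_v = P/L_w = 118 / 23 = 5.13 kip/in (vertical).
Torsion M = P·e = 118 × 11.5 = 1357 kip·in.
Critical point at (x, y) = (3.62, 7) from centroid. f_tx = M·y/J = 13.33 kip/in; f_ty = M·x/J = 6.893 kip/in.
Resultant f_max = √[f_tx² + (f_v + f_ty)²] = √[13.33² + (5.13 + 6.893)²] = 17.95 kip/in.
Capacity per unit length: φr_n = 0.75 × 0.6 × 100 × (0.707 × 0.5) = 15.91 kip/in.
17.95 > 15.91 → NOT adequate.

f_max ≈ 18 kip/in; NOT adequate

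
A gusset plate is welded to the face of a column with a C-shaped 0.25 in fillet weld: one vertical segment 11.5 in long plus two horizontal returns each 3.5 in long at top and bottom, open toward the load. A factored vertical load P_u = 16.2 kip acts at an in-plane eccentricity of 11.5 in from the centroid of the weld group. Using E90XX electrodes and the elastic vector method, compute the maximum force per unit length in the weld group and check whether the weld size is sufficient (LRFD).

f_max ≈ 3.63 kip/in; adequate

E90XX → F_EXX = 90 ksi.
Total weld length L_w = 18.5 in. Treat welds as unit-width lines.
Centroid: x̄ = 2×3.5×1.75 / 18.5 = 0.6622 in from the vertical weld.
Polar moment about centroid: J = I_x + I_y = [11.5³/12 + 2×3.5×5.75²] + [11.5×0.6622² + 2(3.5³/12 + 3.5×1.088²)] = 378.6 in³.
Direct shear f_v = P/L_w = 16.2 / 18.5 = 0.8757 kip/in (vertical).
Torsion M = P·e = 16.2 × 11.5 = 186.3 kip·in.
Critical point at (x, y) = (2.838, 5.75) from centroid. f_tx = M·y/J = 2.829 kip/in; f_ty = M·x/J = 1.396 kip/in.
Resultant f_max = √[f_tx² + (f_v + f_ty)²] = √[2.829² + (0.8757 + 1.396)²] = 3.628 kip/in.
Capacity per unit length: φr_n = 0.75 × 0.6 × 90 × (0.707 × 0.25) = 7.158 kip/in.
3.628 ≤ 7.158 → adequate.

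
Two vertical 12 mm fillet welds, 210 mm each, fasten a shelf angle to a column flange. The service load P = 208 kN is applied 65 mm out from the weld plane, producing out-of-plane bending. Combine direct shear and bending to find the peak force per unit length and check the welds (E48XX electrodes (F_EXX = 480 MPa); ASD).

L_w = 2 × 210 = 420 mm; section modulus (unit throat) S = 2 × L²/6 = 14700 mm².
Direct shear f_v = P/L_w = 208×10³/420 = 495.2 N/mm.
Moment M = P × e = 208×10³ × 65 = 13520000 N·mm; bending f_b = M/S = 919.7 N/mm.
f_max = √(f_v² + f_b²) = √(495.2² + 919.7²) = 1045 N/mm.
r_n/Ω = (1/2.0) × 0.6 × 480 × (0.707 × 12) = 1222 N/mm → adequate.

f_max ≈ 1040 N/mm; adequate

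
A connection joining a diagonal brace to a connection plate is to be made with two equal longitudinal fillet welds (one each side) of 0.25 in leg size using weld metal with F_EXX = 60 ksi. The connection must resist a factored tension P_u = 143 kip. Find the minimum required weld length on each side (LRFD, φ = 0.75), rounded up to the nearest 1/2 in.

Throat t_e = 0.707 × 0.25 = 0.1767 in.
φr_n = 0.75 × 0.6 × 60 × 0.1767 = 4.772 kip/in.
L_req = P_u / φr_n = 143 / 4.772 = 29.96 in total.
Per side: 29.96 / 2 = 14.98 in.
Round up → use L = 15 in on each side.

L = 15 in on each side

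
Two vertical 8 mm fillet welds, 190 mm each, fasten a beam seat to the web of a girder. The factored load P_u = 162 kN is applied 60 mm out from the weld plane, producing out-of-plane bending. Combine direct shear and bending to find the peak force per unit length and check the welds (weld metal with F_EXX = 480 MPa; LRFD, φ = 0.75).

f_max ≈ 913 N/mm; adequate

L_w = 2 × 190 = 380 mm; section modulus (unit throat) S = 2 × L²/6 = 12030 mm².
Direct shear f_v = P/L_w = 162×10³/380 = 426.3 N/mm.
Moment M = P × e = 162×10³ × 60 = 9720000 N·mm; bending f_b = M/S = 807.8 N/mm.
f_max = √(f_v² + f_b²) = √(426.3² + 807.8²) = 913.4 N/mm.
φr_n = 0.75 × 0.6 × 480 × (0.707 × 8) = 1222 N/mm → adequate.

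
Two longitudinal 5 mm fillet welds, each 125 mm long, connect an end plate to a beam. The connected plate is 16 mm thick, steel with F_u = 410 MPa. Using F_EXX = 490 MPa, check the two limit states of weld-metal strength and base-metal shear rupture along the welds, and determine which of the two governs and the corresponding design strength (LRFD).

φR_n ≈ 195 kN (weld metal governs)

t_e = 0.707 × 5 = 3.535 mm; L = 250 mm.
Weld metal: φR_n = 0.75 × 0.6 × 490 × 3.535 × 250 × 10⁻³ = 194.9 kN.
Base metal (shear rupture): φR_n = 0.75 × 0.6 × 410 × 16 × 250 × 10⁻³ = 738 kN.
Governing: weld metal.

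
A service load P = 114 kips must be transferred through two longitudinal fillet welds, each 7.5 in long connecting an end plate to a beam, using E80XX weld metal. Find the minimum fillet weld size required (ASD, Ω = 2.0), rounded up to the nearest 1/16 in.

E80XX → F_EXX = 80 ksi.
Total weld length L = 15 in.
Required throat t_e = P × Ω / (0.6 F_EXX × L) = 114 × 2.0 / (0.6 × 80 × 15) = 0.3167 in.
Required leg w = t_e / 0.707 = 0.4479 in → use 1/2 in.

w = 1/2 in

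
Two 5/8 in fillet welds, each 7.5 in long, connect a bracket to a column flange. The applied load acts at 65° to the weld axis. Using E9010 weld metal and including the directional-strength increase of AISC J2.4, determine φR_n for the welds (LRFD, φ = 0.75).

φR_n ≈ 384 kips

E90XX → F_EXX = 90 ksi.
t_e = 0.707 × 0.625 = 0.4419 in; A_we = 0.4419 × 15 = 6.628 in².
Directional factor: 1.0 + 0.5 sin^1.5(65°) = 1.431.
F_nw = 0.6 × 90 × 1.431 = 77.3 ksi.
φR_n = 0.75 × 77.3 × 6.628 = 384.2 kips.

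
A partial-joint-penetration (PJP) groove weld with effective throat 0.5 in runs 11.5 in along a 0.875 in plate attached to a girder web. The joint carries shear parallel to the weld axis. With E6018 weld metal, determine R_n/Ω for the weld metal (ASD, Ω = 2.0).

E60XX → F_EXX = 60 ksi.
Effective throat (given) t_e = 0.5 in.
A_we = 0.5 × 11.5 = 5.75 in².
F_nw = 0.6 F_EXX = 36 ksi.
R_n/Ω = (36 × 5.75) / 2.0 = 103.5 kips.

R_n/Ω ≈ 104 kips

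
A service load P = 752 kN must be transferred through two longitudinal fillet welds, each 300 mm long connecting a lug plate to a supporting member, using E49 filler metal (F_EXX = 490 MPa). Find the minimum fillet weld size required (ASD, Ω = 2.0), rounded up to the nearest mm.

Total weld length L = 600 mm.
Required throat t_e = P × Ω / (0.6 F_EXX × L) = 752 × 2.0 / (0.6 × 490 × 600 × 10⁻³) = 8.526 mm.
Required leg w = t_e / 0.707 = 12.06 mm → use 13 mm.

w = 13 mm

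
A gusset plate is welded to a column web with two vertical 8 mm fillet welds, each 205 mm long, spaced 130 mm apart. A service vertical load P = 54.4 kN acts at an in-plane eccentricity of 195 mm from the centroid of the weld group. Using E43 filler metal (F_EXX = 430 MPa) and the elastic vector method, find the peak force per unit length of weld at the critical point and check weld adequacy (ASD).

Total weld length L_w = 410 mm. Treat welds as unit-width lines.
Polar moment about centroid: J = 2[d³/12 + d(b/2)²] = 2[205³/12 + 205×65²] = 3168000 mm³.
Direct shear f_v = P/L_w = 54.4×10³ / 410 = 132.7 N/mm (vertical).
Torsion M = P·e = 54.4×10³ × 195 = 10608000 N·mm.
Critical point at (x, y) = (65, 102.5) from centroid. f_tx = M·y/J = 343.2 N/mm; f_ty = M·x/J = 217.6 N/mm.
Resultant f_max = √[f_tx² + (f_v + f_ty)²] = √[343.2² + (132.7 + 217.6)²] = 490.4 N/mm.
Capacity per unit length: r_n/Ω = (1/2.0) × 0.6 × 430 × (0.707 × 8) = 729.6 N/mm.
490.4 ≤ 729.6 → adequate.

f_max ≈ 490 N/mm; adequate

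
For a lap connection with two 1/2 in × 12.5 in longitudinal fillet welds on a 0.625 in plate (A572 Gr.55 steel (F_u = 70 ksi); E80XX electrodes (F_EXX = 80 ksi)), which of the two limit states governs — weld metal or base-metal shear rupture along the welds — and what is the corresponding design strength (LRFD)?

φR_n ≈ 318 kips (weld metal governs)

t_e = 0.707 × 0.5 = 0.3535 in; L = 25 in.
Weld metal: φR_n = 0.75 × 0.6 × 80 × 0.3535 × 25 = 318.1 kips.
Base metal (shear rupture): φR_n = 0.75 × 0.6 × 70 × 0.625 × 25 = 492.2 kips.
Governing: weld metal.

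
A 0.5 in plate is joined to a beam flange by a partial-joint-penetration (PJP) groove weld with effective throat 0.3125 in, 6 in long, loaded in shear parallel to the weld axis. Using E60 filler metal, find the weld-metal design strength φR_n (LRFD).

E60XX → F_EXX = 60 ksi.
Effective throat (given) t_e = 0.3125 in.
A_we = 0.3125 × 6 = 1.875 in².
F_nw = 0.6 F_EXX = 36 ksi.
φR_n = 0.75 × 36 × 1.875 = 50.62 kip.

φR_n ≈ 50.6 kip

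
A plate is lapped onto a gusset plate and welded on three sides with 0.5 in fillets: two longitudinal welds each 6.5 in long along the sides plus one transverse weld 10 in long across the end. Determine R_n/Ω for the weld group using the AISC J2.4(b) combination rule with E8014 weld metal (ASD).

E80XX → F_EXX = 80 ksi.
t_e = 0.707 × 0.5 = 0.3535 in.
R_nwl = 0.6 × 80 × 0.3535 × 13 = 220.6 kips (longitudinal, 2 welds).
R_nwt = 0.6 × 80 × 0.3535 × 10 = 169.7 kips (transverse, base value).
(i) R_nwl + R_nwt = 390.3 kips; (ii) 0.85 R_nwl + 1.5 R_nwt = 442 kips.
R_n = max = 442 kips [governs: (ii)]; R_n/Ω = 221 kips.

R_n/Ω ≈ 221 kips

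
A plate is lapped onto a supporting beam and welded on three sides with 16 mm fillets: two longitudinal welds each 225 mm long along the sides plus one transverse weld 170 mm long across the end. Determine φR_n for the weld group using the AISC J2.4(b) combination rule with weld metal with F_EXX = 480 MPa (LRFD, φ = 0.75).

φR_n ≈ 1560 kN

t_e = 0.707 × 16 = 11.31 mm.
R_nwl = 0.6 × 480 × 11.31 × 450 × 10⁻³ = 1466 kN (longitudinal, 2 welds).
R_nwt = 0.6 × 480 × 11.31 × 170 × 10⁻³ = 553.8 kN (transverse, base value).
(i) R_nwl + R_nwt = 2020 kN; (ii) 0.85 R_nwl + 1.5 R_nwt = 2077 kN.
R_n = max = 2077 kN [governs: (ii)]; φR_n = 1558 kN.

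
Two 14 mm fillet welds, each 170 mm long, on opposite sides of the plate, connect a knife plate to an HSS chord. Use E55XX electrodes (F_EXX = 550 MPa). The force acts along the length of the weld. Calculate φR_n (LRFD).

Effective throat t_e = 0.707 × 14 = 9.898 mm.
Total length L = 340 mm; A_we = 9.898 × 340 = 3365 mm².
F_nw = 0.6 F_EXX = 0.6 × 550 = 330 MPa.
φR_n = 0.75 × 330 × 3365 × 10⁻³ = 832.9 kN.

φR_n ≈ 833 kN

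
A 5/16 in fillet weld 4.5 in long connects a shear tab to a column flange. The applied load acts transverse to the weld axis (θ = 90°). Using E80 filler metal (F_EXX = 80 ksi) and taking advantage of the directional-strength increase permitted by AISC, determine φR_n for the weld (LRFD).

φR_n ≈ 53.7 kip

t_e = 0.707 × 0.3125 = 0.2209 in; A_we = 0.2209 × 4.5 = 0.9942 in².
Directional factor: 1.0 + 0.5 sin^1.5(90°) = 1.5.
F_nw = 0.6 × 80 × 1.5 = 72 ksi.
φR_n = 0.75 × 72 × 0.9942 = 53.69 kip.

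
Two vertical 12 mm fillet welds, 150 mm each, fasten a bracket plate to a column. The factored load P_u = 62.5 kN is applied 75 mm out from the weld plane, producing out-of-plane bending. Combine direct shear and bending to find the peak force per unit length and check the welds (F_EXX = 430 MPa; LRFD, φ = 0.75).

f_max ≈ 659 N/mm; adequate

L_w = 2 × 150 = 300 mm; section modulus (unit throat) S = 2 × L²/6 = 7500 mm².
Direct shear f_v = P/L_w = 62.5×10³/300 = 208.3 N/mm.
Moment M = P × e = 62.5×10³ × 75 = 4687500 N·mm; bending f_b = M/S = 625 N/mm.
f_max = √(f_v² + f_b²) = √(208.3² + 625²) = 658.8 N/mm.
φr_n = 0.75 × 0.6 × 430 × (0.707 × 12) = 1642 N/mm → adequate.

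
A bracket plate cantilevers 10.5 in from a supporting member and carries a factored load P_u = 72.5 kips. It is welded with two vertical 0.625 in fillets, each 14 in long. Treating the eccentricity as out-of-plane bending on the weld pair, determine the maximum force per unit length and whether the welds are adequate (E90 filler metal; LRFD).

E90XX → F_EXX = 90 ksi.
L_w = 2 × 14 = 28 in; section modulus (unit throat) S = 2 × L²/6 = 65.33 in².
Direct shear f_v = P/L_w = 72.5/28 = 2.589 kip/in.
Moment M = P × e = 72.5 × 10.5 = 761.25 kip·in; bending f_b = M/S = 11.65 kip/in.
f_max = √(f_v² + f_b²) = √(2.589² + 11.65²) = 11.94 kip/in.
φr_n = 0.75 × 0.6 × 90 × (0.707 × 0.625) = 17.9 kip/in → adequate.

f_max ≈ 11.9 kip/in; adequate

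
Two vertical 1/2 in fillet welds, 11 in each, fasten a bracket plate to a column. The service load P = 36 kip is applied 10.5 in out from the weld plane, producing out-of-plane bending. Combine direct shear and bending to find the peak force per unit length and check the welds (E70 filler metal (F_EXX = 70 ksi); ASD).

L_w = 2 × 11 = 22 in; section modulus (unit throat) S = 2 × L²/6 = 40.33 in².
Direct shear f_v = P/L_w = 36/22 = 1.636 kip/in.
Moment M = P × e = 36 × 10.5 = 378 kip·in; bending f_b = M/S = 9.372 kip/in.
f_max = √(f_v² + f_b²) = √(1.636² + 9.372²) = 9.514 kip/in.
r_n/Ω = (1/2.0) × 0.6 × 70 × (0.707 × 0.5) = 7.423 kip/in → NOT adequate.

f_max ≈ 9.51 kip/in; NOT adequate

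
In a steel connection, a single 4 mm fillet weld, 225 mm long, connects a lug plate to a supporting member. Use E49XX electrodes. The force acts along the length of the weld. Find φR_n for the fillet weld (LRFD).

E49XX → F_EXX = 490 MPa.
Effective throat t_e = 0.707 × 4 = 2.828 mm.
Total length L = 225 mm; A_we = 2.828 × 225 = 636.3 mm².
F_nw = 0.6 F_EXX = 0.6 × 490 = 294 MPa.
φR_n = 0.75 × 294 × 636.3 × 10⁻³ = 140.3 kN.

φR_n ≈ 140 kN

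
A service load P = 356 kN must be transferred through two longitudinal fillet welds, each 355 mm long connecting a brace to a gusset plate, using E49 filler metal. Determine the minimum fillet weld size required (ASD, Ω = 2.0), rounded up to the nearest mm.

E49XX → F_EXX = 490 MPa.
Total weld length L = 710 mm.
Required throat t_e = P × Ω / (0.6 F_EXX × L) = 356 × 2.0 / (0.6 × 490 × 710 × 10⁻³) = 3.411 mm.
Required leg w = t_e / 0.707 = 4.825 mm → use 5 mm.

w = 5 mm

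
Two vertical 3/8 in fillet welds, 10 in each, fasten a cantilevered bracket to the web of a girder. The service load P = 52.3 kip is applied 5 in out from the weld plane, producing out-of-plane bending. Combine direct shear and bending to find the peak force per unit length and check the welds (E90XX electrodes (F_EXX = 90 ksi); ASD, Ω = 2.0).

L_w = 2 × 10 = 20 in; section modulus (unit throat) S = 2 × L²/6 = 33.33 in².
Direct shear f_v = P/L_w = 52.3/20 = 2.615 kip/in.
Moment M = P × e = 52.3 × 5 = 261.5 kip·in; bending f_b = M/S = 7.845 kip/in.
f_max = √(f_v² + f_b²) = √(2.615² + 7.845²) = 8.269 kip/in.
r_n/Ω = (1/2.0) × 0.6 × 90 × (0.707 × 0.375) = 7.158 kip/in → NOT adequate.

f_max ≈ 8.27 kip/in; NOT adequate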